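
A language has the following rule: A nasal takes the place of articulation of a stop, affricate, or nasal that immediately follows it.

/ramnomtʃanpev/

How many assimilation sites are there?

3

/m/ before /n/ (alveolar) → [n]
/m/ before /tʃ/ (palatal) → [ɲ]
/n/ before /p/ (labial) → [m]
3 segments change.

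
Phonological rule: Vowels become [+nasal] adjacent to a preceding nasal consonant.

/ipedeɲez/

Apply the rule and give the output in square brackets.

[ipedeɲẽz]

/e/ after nasal /ɲ/ → [ẽ]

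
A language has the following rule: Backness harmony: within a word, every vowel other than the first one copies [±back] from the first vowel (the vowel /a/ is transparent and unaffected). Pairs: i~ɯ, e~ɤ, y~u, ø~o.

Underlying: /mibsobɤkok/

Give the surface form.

[mibsøbekøk]

/o/ harmonizes with /i/ ([-back]) → [ø]
/ɤ/ harmonizes with /i/ ([-back]) → [e]
/o/ harmonizes with /i/ ([-back]) → [ø]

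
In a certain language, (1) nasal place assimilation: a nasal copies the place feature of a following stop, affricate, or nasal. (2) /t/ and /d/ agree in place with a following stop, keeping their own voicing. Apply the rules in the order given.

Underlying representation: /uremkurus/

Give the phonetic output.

[ureŋkurus]

Rule 1: /m/ before /k/ (velar) → [ŋ]
After rule 1: ureŋkurus
Rule 2: no segment meets the rule's conditions; no change.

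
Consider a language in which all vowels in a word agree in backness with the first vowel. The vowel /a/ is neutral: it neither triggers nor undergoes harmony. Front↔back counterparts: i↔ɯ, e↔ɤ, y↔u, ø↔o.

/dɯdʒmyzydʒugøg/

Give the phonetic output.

/y/ harmonizes with /ɯ/ ([+back]) → [u]
/y/ harmonizes with /ɯ/ ([+back]) → [u]
/ø/ harmonizes with /ɯ/ ([+back]) → [o]

[dɯdʒmuzudʒugog]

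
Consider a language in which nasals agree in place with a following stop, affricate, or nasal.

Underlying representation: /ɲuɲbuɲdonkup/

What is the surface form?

[ɲumbundoŋkup]

/ɲ/ before /b/ (labial) → [m]
/ɲ/ before /d/ (alveolar) → [n]
/n/ before /k/ (velar) → [ŋ]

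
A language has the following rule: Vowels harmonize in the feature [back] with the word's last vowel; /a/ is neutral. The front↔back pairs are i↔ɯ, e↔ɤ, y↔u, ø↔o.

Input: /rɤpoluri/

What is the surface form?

[repølyri]

/ɤ/ harmonizes with /i/ ([-back]) → [e]
/o/ harmonizes with /i/ ([-back]) → [ø]
/u/ harmonizes with /i/ ([-back]) → [y]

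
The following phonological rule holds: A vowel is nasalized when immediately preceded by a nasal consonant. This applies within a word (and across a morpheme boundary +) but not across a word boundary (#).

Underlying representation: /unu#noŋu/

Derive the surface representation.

[unũ#nõŋũ]

/u/ after nasal /n/ → [ũ]
/o/ after nasal /n/ → [õ]
/u/ after nasal /ŋ/ → [ũ]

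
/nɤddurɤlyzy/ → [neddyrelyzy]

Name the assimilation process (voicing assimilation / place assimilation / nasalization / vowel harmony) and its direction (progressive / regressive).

vowel harmony, regressive

/ɤ/→[e] /u/→[y] /ɤ/→[e].
Vowels agree with the last vowel, so the harmony is regressive.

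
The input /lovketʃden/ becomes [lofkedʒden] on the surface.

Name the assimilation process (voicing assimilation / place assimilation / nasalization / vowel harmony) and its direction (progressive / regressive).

voicing assimilation, regressive

/v/→[f] /tʃ/→[dʒ].
Each target copies a feature from the following segment, so the direction is regressive.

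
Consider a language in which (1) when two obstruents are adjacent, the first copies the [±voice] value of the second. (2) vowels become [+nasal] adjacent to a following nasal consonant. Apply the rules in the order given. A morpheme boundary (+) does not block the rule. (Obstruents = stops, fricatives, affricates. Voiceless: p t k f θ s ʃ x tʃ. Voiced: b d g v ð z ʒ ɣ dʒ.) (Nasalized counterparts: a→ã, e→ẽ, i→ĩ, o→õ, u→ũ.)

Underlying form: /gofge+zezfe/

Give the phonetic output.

[govge+zesfe]

Rule 1: /f/ before /g/ (voiced) → [v]
Rule 1: /z/ before /f/ (voiceless) → [s]
After rule 1: govge+zesfe
Rule 2: no segment meets the rule's conditions; no change.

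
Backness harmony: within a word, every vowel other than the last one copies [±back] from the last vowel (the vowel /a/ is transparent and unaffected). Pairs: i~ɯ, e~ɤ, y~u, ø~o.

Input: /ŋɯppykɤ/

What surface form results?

/y/ harmonizes with /ɤ/ ([+back]) → [u]

[ŋɯppukɤ]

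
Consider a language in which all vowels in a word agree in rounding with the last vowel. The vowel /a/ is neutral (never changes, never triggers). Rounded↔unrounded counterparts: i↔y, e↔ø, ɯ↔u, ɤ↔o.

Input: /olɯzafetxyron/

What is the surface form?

/ɯ/ harmonizes with /o/ ([+round]) → [u]
/e/ harmonizes with /o/ ([+round]) → [ø]

[oluzaføtxyron]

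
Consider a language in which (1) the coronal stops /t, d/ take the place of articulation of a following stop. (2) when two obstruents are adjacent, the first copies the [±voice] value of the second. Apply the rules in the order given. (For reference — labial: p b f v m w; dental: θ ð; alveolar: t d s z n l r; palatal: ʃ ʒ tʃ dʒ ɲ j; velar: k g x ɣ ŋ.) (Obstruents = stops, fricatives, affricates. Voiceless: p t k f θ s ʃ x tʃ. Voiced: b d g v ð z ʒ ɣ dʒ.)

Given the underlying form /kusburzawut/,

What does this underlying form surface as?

[kuzburzawut]

Rule 1: no segment meets the rule's conditions; no change.
After rule 1: kusburzawut
Rule 2: /s/ before /b/ (voiced) → [z]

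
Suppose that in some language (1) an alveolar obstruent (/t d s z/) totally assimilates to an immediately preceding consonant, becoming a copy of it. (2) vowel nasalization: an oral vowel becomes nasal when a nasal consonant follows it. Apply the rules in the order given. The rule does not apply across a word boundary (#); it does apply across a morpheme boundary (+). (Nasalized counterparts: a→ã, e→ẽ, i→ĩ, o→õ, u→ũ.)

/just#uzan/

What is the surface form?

[juss#uzãn]

Rule 1: /t/ after /s/ → [s] (total assimilation)
After rule 1: juss#uzan
Rule 2: /a/ before nasal /n/ → [ã]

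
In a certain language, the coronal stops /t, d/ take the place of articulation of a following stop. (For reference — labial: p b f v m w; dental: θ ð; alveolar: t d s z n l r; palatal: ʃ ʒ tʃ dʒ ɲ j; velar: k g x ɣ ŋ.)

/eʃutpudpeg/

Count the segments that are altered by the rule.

/t/ before /p/ (labial) → [p]
/d/ before /p/ (labial) → [b]
2 segments change.

2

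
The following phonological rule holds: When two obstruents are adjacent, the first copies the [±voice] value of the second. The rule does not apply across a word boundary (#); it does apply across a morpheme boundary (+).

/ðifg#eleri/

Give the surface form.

[ðivg#eleri]

/f/ before /g/ (voiced) → [v]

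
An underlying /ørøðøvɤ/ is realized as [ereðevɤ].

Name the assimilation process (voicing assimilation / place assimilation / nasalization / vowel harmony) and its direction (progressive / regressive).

/ø/→[e] /ø/→[e] /ø/→[e].
Vowels agree with the last vowel, so the harmony is regressive.

vowel harmony, regressive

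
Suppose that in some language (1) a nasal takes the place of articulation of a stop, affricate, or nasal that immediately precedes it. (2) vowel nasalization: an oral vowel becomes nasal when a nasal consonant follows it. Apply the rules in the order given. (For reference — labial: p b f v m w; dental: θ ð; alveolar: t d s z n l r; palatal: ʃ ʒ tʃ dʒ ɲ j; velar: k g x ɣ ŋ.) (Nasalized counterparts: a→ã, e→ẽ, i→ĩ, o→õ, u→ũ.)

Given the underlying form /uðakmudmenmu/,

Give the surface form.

[uðakŋudnẽnnu]

Rule 1: /m/ after /k/ (velar) → [ŋ]
Rule 1: /m/ after /d/ (alveolar) → [n]
Rule 1: /m/ after /n/ (alveolar) → [n]
After rule 1: uðakŋudnennu
Rule 2: /e/ before nasal /n/ → [ẽ]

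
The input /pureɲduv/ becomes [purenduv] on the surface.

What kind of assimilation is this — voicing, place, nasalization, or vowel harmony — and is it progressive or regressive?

/ɲ/→[n].
Each target copies a feature from the following segment, so the direction is regressive.

place assimilation, regressive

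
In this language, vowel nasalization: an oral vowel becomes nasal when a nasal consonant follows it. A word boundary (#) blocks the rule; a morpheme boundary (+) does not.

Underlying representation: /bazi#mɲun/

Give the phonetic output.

[bazi#mɲũn]

/u/ before nasal /n/ → [ũ]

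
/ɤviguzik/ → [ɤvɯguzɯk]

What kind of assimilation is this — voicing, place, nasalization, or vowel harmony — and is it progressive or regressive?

vowel harmony, progressive

/i/→[ɯ] /i/→[ɯ].
Vowels agree with the first vowel, so the harmony is progressive.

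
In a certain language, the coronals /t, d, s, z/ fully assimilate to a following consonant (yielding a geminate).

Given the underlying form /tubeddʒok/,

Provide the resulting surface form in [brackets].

[tubedʒdʒok]

/d/ before /dʒ/ → [dʒ] (total assimilation)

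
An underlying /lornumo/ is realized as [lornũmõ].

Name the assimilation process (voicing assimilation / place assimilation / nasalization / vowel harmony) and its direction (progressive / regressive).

nasalization, progressive

/u/→[ũ] /o/→[õ].
Each target copies a feature from the preceding segment, so the direction is progressive.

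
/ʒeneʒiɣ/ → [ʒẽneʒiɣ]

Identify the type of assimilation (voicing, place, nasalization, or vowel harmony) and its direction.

/e/→[ẽ].
Each target copies a feature from the following segment, so the direction is regressive.

nasalization, regressive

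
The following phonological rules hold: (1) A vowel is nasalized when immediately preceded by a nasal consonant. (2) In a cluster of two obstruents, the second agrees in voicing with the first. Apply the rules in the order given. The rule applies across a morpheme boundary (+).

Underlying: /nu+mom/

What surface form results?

[nũ+mõm]

Rule 1: /u/ after nasal /n/ → [ũ]
Rule 1: /o/ after nasal /m/ → [õ]
After rule 1: nũ+mõm
Rule 2: no segment meets the rule's conditions; no change.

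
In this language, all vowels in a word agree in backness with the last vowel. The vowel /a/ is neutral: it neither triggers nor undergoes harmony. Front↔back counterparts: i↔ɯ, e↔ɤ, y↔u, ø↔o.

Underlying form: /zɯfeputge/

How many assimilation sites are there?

2

/ɯ/ harmonizes with /e/ ([-back]) → [i]
/u/ harmonizes with /e/ ([-back]) → [y]
2 segments change.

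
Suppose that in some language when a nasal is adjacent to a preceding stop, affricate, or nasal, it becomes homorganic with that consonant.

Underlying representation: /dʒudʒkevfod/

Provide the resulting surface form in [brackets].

[dʒudʒkevfod]

no segment meets the rule's conditions; no change.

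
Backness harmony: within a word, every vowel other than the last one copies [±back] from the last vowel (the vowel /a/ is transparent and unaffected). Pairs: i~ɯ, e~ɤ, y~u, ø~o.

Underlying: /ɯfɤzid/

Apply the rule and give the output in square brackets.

[ifezid]

/ɯ/ harmonizes with /i/ ([-back]) → [i]
/ɤ/ harmonizes with /i/ ([-back]) → [e]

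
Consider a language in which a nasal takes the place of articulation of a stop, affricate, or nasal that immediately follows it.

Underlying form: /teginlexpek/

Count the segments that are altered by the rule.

No segment meets the rule's conditions.

0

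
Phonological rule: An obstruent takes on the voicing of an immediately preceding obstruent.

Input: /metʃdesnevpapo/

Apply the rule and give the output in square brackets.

/d/ after /tʃ/ (voiceless) → [t]
/p/ after /v/ (voiced) → [b]

[metʃtesnevbapo]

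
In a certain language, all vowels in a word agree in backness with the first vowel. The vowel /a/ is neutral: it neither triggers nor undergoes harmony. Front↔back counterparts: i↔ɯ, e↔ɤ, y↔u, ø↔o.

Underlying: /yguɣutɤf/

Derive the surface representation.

[ygyɣytef]

/u/ harmonizes with /y/ ([-back]) → [y]
/u/ harmonizes with /y/ ([-back]) → [y]
/ɤ/ harmonizes with /y/ ([-back]) → [e]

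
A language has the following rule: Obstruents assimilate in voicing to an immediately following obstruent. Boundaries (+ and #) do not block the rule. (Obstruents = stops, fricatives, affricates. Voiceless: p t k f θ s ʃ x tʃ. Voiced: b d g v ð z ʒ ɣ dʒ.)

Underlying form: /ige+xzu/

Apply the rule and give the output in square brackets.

/x/ before /z/ (voiced) → [ɣ]

[ige+ɣzu]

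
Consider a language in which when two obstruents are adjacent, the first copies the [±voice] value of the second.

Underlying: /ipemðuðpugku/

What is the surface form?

[ipemðuθpukku]

/ð/ before /p/ (voiceless) → [θ]
/g/ before /k/ (voiceless) → [k]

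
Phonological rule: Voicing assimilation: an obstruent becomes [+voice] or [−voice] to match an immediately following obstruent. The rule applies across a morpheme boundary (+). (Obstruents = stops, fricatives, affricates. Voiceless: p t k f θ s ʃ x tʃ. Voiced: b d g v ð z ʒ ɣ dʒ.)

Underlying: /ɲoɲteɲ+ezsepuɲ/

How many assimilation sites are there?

/z/ before /s/ (voiceless) → [s]
1 segment changes.

1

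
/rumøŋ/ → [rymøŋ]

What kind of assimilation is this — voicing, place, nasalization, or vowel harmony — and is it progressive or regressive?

vowel harmony, regressive

/u/→[y].
Vowels agree with the last vowel, so the harmony is regressive.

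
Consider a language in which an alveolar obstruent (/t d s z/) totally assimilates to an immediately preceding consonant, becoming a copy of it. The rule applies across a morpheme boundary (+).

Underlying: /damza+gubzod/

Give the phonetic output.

[damma+gubbod]

/z/ after /m/ → [m] (total assimilation)
/z/ after /b/ → [b] (total assimilation)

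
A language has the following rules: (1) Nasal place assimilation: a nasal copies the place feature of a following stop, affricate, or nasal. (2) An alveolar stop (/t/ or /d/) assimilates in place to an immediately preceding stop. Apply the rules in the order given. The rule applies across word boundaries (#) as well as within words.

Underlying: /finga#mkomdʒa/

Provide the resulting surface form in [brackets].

[fiŋga#ŋkoɲdʒa]

Rule 1: /n/ before /g/ (velar) → [ŋ]
Rule 1: /m/ before /k/ (velar) → [ŋ]
Rule 1: /m/ before /dʒ/ (palatal) → [ɲ]
After rule 1: fiŋga#ŋkoɲdʒa
Rule 2: no segment meets the rule's conditions; no change.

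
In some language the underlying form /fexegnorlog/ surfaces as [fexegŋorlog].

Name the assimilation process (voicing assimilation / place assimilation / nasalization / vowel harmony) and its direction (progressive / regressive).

place assimilation, progressive

/n/→[ŋ].
Each target copies a feature from the preceding segment, so the direction is progressive.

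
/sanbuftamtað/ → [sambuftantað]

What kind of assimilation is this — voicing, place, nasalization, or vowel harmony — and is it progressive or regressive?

/n/→[m] /m/→[n].
Each target copies a feature from the following segment, so the direction is regressive.

place assimilation, regressive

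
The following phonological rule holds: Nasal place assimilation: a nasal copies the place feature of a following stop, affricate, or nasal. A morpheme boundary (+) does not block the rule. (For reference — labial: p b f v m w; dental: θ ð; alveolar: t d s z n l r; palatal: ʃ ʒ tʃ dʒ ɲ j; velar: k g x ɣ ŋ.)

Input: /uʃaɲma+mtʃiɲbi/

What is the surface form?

/ɲ/ before /m/ (labial) → [m]
/m/ before /tʃ/ (palatal) → [ɲ]
/ɲ/ before /b/ (labial) → [m]

[uʃamma+ɲtʃimbi]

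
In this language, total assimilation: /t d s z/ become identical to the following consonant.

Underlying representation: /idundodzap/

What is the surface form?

/d/ before /z/ → [z] (total assimilation)

[idundozzap]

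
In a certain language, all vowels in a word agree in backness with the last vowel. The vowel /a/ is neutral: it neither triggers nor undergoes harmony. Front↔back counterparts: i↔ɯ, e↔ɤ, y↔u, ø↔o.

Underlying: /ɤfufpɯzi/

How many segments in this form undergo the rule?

3

/ɤ/ harmonizes with /i/ ([-back]) → [e]
/u/ harmonizes with /i/ ([-back]) → [y]
/ɯ/ harmonizes with /i/ ([-back]) → [i]
3 segments change.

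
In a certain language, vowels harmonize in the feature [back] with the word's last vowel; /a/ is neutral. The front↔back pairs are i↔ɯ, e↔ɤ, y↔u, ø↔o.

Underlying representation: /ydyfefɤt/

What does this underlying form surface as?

[udufɤfɤt]

/y/ harmonizes with /ɤ/ ([+back]) → [u]
/y/ harmonizes with /ɤ/ ([+back]) → [u]
/e/ harmonizes with /ɤ/ ([+back]) → [ɤ]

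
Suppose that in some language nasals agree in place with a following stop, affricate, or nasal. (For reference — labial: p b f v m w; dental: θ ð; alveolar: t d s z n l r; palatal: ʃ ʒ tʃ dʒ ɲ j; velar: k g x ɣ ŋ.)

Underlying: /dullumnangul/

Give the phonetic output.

[dullunnaŋgul]

/m/ before /n/ (alveolar) → [n]
/n/ before /g/ (velar) → [ŋ]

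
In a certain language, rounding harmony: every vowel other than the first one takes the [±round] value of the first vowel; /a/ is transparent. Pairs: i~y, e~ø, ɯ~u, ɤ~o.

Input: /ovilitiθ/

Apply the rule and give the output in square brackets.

/i/ harmonizes with /o/ ([+round]) → [y]
/i/ harmonizes with /o/ ([+round]) → [y]
/i/ harmonizes with /o/ ([+round]) → [y]

[ovylytyθ]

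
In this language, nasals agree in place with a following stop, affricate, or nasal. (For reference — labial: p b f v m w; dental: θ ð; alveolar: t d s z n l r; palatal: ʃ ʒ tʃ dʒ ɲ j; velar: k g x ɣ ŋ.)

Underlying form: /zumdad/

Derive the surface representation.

/m/ before /d/ (alveolar) → [n]

[zundad]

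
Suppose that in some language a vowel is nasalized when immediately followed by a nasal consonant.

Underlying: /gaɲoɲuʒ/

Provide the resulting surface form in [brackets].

/a/ before nasal /ɲ/ → [ã]
/o/ before nasal /ɲ/ → [õ]

[gãɲõɲuʒ]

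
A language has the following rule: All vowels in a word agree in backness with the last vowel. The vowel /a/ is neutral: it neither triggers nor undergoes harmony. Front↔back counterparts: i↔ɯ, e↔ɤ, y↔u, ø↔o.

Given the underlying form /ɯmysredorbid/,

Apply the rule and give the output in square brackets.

/ɯ/ harmonizes with /i/ ([-back]) → [i]
/o/ harmonizes with /i/ ([-back]) → [ø]

[imysredørbid]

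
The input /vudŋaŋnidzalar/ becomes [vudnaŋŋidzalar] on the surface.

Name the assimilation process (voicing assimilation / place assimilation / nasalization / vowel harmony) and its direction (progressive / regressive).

/ŋ/→[n] /n/→[ŋ].
Each target copies a feature from the preceding segment, so the direction is progressive.

place assimilation, progressive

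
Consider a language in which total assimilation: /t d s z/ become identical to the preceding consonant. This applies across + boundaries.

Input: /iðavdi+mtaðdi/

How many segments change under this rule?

/d/ after /v/ → [v] (total assimilation)
/t/ after /m/ → [m] (total assimilation)
/d/ after /ð/ → [ð] (total assimilation)
3 segments change.

3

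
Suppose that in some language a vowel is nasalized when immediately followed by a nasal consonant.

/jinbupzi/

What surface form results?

[jĩnbupzi]

/i/ before nasal /n/ → [ĩ]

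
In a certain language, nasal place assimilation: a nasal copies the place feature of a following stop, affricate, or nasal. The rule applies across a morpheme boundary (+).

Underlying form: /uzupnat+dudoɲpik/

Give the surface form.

[uzupnat+dudompik]

/ɲ/ before /p/ (labial) → [m]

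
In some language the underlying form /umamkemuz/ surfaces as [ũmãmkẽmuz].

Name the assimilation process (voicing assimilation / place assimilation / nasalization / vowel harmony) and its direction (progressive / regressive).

nasalization, regressive

/u/→[ũ] /a/→[ã] /e/→[ẽ].
Each target copies a feature from the following segment, so the direction is regressive.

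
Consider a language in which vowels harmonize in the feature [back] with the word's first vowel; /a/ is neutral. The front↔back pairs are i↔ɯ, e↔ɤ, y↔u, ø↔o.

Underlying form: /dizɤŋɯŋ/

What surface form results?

[dizeŋiŋ]

/ɤ/ harmonizes with /i/ ([-back]) → [e]
/ɯ/ harmonizes with /i/ ([-back]) → [i]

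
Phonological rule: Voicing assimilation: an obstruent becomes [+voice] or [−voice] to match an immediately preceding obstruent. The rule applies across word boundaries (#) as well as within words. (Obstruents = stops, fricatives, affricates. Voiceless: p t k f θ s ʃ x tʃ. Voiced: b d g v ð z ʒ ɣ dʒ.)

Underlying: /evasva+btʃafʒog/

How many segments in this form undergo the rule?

3

/v/ after /s/ (voiceless) → [f]
/tʃ/ after /b/ (voiced) → [dʒ]
/ʒ/ after /f/ (voiceless) → [ʃ]
3 segments change.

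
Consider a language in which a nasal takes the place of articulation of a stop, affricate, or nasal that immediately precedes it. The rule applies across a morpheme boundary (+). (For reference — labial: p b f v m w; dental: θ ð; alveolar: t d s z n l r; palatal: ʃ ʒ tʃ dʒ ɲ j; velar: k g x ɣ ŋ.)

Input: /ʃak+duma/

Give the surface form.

no segment meets the rule's conditions; no change.

[ʃak+duma]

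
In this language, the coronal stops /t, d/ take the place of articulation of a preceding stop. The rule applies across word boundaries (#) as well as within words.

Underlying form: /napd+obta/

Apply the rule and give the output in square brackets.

/d/ after /p/ (labial) → [b]
/t/ after /b/ (labial) → [p]

[napb+obpa]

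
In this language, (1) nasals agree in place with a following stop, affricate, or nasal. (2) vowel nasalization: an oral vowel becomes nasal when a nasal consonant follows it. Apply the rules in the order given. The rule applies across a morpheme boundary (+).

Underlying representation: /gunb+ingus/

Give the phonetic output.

Rule 1: /n/ before /b/ (labial) → [m]
Rule 1: /n/ before /g/ (velar) → [ŋ]
After rule 1: gumb+iŋgus
Rule 2: /u/ before nasal /m/ → [ũ]
Rule 2: /i/ before nasal /ŋ/ → [ĩ]

[gũmb+ĩŋgus]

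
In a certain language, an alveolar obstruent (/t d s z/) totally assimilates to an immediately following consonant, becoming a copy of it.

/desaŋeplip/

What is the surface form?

[desaŋeplip]

no segment meets the rule's conditions; no change.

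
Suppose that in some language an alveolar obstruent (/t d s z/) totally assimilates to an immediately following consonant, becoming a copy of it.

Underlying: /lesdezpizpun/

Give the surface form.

[leddeppippun]

/s/ before /d/ → [d] (total assimilation)
/z/ before /p/ → [p] (total assimilation)
/z/ before /p/ → [p] (total assimilation)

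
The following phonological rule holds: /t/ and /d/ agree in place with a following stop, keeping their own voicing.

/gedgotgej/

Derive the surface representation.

/d/ before /g/ (velar) → [g]
/t/ before /g/ (velar) → [k]

[geggokgej]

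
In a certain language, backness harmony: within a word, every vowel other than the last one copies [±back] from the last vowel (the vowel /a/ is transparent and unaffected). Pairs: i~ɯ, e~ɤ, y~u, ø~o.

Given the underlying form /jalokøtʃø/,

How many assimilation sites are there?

1

/o/ harmonizes with /ø/ ([-back]) → [ø]
1 segment changes.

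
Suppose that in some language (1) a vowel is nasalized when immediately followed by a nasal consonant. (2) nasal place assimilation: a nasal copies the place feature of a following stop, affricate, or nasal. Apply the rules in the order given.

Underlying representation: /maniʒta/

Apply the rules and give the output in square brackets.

Rule 1: /a/ before nasal /n/ → [ã]
After rule 1: mãniʒta
Rule 2: no segment meets the rule's conditions; no change.

[mãniʒta]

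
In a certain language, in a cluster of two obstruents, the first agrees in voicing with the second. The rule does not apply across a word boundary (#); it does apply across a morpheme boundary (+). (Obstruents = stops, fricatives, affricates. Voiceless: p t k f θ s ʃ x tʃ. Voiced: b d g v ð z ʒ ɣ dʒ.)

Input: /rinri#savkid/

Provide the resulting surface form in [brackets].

[rinri#safkid]

/v/ before /k/ (voiceless) → [f]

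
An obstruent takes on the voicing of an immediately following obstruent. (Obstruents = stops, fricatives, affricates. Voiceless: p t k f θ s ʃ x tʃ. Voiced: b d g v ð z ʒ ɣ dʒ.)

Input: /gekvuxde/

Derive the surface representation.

[gegvuɣde]

/k/ before /v/ (voiced) → [g]
/x/ before /d/ (voiced) → [ɣ]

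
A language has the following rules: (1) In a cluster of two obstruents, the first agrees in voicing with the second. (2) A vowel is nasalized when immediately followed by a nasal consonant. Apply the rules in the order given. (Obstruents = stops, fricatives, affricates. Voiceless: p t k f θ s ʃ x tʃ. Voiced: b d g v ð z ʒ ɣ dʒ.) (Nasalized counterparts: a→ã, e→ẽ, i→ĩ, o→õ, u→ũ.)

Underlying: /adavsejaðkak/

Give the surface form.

[adafsejaθkak]

Rule 1: /v/ before /s/ (voiceless) → [f]
Rule 1: /ð/ before /k/ (voiceless) → [θ]
After rule 1: adafsejaθkak
Rule 2: no segment meets the rule's conditions; no change.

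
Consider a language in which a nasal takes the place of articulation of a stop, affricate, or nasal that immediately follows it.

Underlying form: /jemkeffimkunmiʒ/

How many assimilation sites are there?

/m/ before /k/ (velar) → [ŋ]
/m/ before /k/ (velar) → [ŋ]
/n/ before /m/ (labial) → [m]
3 segments change.

3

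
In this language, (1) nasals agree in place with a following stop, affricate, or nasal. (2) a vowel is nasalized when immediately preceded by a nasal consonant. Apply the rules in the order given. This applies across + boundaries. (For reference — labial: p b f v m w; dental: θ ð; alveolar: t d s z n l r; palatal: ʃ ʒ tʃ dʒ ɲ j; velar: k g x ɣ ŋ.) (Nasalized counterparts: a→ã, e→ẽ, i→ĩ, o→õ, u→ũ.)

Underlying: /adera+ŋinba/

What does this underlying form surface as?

[adera+ŋĩmba]

Rule 1: /n/ before /b/ (labial) → [m]
After rule 1: adera+ŋimba
Rule 2: /i/ after nasal /ŋ/ → [ĩ]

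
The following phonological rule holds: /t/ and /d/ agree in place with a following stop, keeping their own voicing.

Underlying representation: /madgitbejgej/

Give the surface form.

/d/ before /g/ (velar) → [g]
/t/ before /b/ (labial) → [p]

[maggipbejgej]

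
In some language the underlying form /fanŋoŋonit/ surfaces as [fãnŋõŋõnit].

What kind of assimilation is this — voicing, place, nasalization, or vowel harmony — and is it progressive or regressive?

nasalization, regressive

/a/→[ã] /o/→[õ] /o/→[õ].
Each target copies a feature from the following segment, so the direction is regressive.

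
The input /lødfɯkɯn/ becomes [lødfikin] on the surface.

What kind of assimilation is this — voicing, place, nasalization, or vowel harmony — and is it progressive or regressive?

/ɯ/→[i] /ɯ/→[i].
Vowels agree with the first vowel, so the harmony is progressive.

vowel harmony, progressive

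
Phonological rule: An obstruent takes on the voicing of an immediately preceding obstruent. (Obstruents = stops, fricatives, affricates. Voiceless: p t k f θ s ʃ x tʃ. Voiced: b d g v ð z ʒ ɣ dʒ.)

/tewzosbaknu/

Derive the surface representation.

[tewzospaknu]

/b/ after /s/ (voiceless) → [p]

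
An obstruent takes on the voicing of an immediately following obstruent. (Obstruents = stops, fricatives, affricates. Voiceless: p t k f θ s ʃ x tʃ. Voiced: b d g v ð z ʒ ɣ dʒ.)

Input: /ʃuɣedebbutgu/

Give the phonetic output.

[ʃuɣedebbudgu]

/t/ before /g/ (voiced) → [d]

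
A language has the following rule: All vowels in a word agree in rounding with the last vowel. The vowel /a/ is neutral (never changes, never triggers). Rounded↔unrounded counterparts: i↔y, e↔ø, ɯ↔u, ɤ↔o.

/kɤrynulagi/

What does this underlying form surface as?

[kɤrinɯlagi]

/y/ harmonizes with /i/ ([-round]) → [i]
/u/ harmonizes with /i/ ([-round]) → [ɯ]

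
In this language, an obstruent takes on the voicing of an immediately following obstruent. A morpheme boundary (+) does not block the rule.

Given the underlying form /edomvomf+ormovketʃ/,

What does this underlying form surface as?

/v/ before /k/ (voiceless) → [f]

[edomvomf+ormofketʃ]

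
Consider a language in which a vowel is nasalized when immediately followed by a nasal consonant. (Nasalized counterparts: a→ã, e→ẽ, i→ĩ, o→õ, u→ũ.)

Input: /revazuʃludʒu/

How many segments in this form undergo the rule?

No segment meets the rule's conditions.

0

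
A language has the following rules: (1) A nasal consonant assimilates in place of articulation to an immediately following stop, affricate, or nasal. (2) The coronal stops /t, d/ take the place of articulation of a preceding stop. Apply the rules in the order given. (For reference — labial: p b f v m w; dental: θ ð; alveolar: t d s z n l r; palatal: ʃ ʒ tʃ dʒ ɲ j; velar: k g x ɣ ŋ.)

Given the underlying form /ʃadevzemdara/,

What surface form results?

Rule 1: /m/ before /d/ (alveolar) → [n]
After rule 1: ʃadevzendara
Rule 2: no segment meets the rule's conditions; no change.

[ʃadevzendara]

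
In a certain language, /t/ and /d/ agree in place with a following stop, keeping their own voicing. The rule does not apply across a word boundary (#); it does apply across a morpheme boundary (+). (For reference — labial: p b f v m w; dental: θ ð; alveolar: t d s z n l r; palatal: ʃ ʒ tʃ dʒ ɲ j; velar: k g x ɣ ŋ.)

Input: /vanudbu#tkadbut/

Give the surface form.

/d/ before /b/ (labial) → [b]
/t/ before /k/ (velar) → [k]
/d/ before /b/ (labial) → [b]

[vanubbu#kkabbut]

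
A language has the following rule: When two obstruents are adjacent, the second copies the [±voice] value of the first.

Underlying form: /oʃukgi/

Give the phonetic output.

[oʃukki]

/g/ after /k/ (voiceless) → [k]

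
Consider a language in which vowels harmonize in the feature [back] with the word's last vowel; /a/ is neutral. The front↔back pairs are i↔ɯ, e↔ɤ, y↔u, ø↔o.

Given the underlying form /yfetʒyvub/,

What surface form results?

/y/ harmonizes with /u/ ([+back]) → [u]
/e/ harmonizes with /u/ ([+back]) → [ɤ]
/y/ harmonizes with /u/ ([+back]) → [u]

[ufɤtʒuvub]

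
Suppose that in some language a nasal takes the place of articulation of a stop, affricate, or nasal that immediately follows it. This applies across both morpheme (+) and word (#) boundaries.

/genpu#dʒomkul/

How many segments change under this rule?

/n/ before /p/ (labial) → [m]
/m/ before /k/ (velar) → [ŋ]
2 segments change.

2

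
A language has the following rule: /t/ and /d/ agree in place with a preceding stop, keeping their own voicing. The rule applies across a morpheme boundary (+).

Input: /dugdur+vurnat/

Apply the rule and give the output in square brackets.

/d/ after /g/ (velar) → [g]

[duggur+vurnat]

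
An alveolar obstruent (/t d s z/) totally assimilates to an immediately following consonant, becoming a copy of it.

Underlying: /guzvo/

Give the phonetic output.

[guvvo]

/z/ before /v/ → [v] (total assimilation)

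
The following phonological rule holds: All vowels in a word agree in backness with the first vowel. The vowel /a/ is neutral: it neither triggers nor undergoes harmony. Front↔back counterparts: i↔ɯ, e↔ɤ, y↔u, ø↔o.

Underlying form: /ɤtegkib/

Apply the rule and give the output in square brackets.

/e/ harmonizes with /ɤ/ ([+back]) → [ɤ]
/i/ harmonizes with /ɤ/ ([+back]) → [ɯ]

[ɤtɤgkɯb]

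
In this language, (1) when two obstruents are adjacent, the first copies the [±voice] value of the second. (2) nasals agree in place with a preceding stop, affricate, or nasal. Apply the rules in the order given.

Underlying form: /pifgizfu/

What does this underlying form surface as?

[pivgisfu]

Rule 1: /f/ before /g/ (voiced) → [v]
Rule 1: /z/ before /f/ (voiceless) → [s]
After rule 1: pivgisfu
Rule 2: no segment meets the rule's conditions; no change.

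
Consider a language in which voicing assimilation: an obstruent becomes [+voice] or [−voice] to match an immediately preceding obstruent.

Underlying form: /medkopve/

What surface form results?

[medgopfe]

/k/ after /d/ (voiced) → [g]
/v/ after /p/ (voiceless) → [f]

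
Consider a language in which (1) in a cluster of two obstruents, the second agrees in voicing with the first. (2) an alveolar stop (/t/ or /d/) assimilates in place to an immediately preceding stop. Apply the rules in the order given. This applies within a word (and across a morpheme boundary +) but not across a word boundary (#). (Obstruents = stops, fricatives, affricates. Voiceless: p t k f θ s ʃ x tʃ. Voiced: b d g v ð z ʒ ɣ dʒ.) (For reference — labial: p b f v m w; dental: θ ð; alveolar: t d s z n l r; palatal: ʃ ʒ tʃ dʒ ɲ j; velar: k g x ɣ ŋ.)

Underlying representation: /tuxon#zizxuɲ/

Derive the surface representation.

Rule 1: /x/ after /z/ (voiced) → [ɣ]
After rule 1: tuxon#zizɣuɲ
Rule 2: no segment meets the rule's conditions; no change.

[tuxon#zizɣuɲ]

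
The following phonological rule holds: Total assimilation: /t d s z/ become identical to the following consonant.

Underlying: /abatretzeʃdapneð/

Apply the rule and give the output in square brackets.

/t/ before /r/ → [r] (total assimilation)
/t/ before /z/ → [z] (total assimilation)

[abarrezzeʃdapneð]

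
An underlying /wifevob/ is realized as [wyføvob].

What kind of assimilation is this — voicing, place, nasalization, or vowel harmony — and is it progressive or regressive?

/i/→[y] /e/→[ø].
Vowels agree with the last vowel, so the harmony is regressive.

vowel harmony, regressive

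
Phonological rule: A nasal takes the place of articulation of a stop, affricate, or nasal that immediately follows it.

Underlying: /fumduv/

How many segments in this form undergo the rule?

/m/ before /d/ (alveolar) → [n]
1 segment changes.

1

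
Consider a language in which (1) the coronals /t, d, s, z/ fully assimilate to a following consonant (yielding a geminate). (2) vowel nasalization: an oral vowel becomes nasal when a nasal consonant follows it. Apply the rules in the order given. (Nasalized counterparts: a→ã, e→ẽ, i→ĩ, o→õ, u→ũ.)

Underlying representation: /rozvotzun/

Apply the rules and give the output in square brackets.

[rovvozzũn]

Rule 1: /z/ before /v/ → [v] (total assimilation)
Rule 1: /t/ before /z/ → [z] (total assimilation)
After rule 1: rovvozzun
Rule 2: /u/ before nasal /n/ → [ũ]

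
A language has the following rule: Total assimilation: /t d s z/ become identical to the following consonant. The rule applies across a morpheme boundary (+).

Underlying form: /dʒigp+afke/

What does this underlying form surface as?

[dʒigp+afke]

no segment meets the rule's conditions; no change.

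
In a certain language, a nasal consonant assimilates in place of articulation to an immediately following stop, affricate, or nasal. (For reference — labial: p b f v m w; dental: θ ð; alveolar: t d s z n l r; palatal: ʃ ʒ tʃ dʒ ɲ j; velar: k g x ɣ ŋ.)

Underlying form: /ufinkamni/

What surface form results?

[ufiŋkanni]

/n/ before /k/ (velar) → [ŋ]
/m/ before /n/ (alveolar) → [n]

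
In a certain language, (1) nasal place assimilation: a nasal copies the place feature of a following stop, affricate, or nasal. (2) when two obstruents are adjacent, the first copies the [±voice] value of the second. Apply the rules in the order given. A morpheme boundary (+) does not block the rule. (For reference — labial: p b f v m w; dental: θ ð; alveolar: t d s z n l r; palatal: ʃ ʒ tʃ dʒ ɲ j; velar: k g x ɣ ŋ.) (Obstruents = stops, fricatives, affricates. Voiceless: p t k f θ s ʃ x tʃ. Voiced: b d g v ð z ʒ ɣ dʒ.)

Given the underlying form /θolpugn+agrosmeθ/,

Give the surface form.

[θolpugn+agrosmeθ]

Rule 1: no segment meets the rule's conditions; no change.
After rule 1: θolpugn+agrosmeθ
Rule 2: no segment meets the rule's conditions; no change.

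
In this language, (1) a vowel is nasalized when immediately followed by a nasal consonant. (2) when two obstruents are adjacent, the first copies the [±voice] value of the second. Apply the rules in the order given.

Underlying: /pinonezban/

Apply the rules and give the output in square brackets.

Rule 1: /i/ before nasal /n/ → [ĩ]
Rule 1: /o/ before nasal /n/ → [õ]
Rule 1: /a/ before nasal /n/ → [ã]
After rule 1: pĩnõnezbãn
Rule 2: no segment meets the rule's conditions; no change.

[pĩnõnezbãn]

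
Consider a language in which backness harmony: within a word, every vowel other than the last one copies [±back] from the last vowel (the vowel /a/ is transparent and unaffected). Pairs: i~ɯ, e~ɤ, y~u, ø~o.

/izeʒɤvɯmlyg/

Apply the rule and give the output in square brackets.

[izeʒevimlyg]

/ɤ/ harmonizes with /y/ ([-back]) → [e]
/ɯ/ harmonizes with /y/ ([-back]) → [i]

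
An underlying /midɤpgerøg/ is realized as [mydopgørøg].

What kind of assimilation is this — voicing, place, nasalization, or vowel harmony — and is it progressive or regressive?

/i/→[y] /ɤ/→[o] /e/→[ø].
Vowels agree with the last vowel, so the harmony is regressive.

vowel harmony, regressive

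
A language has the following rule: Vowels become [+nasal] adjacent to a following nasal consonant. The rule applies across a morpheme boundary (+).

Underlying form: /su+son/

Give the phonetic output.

/o/ before nasal /n/ → [õ]

[su+sõn]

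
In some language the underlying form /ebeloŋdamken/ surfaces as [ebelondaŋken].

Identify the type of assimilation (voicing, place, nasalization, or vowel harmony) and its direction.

/ŋ/→[n] /m/→[ŋ].
Each target copies a feature from the following segment, so the direction is regressive.

place assimilation, regressive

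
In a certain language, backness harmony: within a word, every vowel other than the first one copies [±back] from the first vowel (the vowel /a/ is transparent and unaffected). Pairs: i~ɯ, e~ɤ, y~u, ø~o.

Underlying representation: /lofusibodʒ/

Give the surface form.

[lofusɯbodʒ]

/i/ harmonizes with /o/ ([+back]) → [ɯ]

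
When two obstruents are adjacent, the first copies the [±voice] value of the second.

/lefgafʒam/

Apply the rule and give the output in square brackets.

/f/ before /g/ (voiced) → [v]
/f/ before /ʒ/ (voiced) → [v]

[levgavʒam]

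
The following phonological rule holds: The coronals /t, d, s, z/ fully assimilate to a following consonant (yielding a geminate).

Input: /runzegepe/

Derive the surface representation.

[runzegepe]

no segment meets the rule's conditions; no change.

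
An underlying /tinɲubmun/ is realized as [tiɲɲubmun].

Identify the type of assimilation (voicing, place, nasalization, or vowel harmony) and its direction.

place assimilation, regressive

/n/→[ɲ].
Each target copies a feature from the following segment, so the direction is regressive.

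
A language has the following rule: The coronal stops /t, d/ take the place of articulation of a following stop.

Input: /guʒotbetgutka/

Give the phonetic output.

[guʒopbekgukka]

/t/ before /b/ (labial) → [p]
/t/ before /g/ (velar) → [k]
/t/ before /k/ (velar) → [k]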